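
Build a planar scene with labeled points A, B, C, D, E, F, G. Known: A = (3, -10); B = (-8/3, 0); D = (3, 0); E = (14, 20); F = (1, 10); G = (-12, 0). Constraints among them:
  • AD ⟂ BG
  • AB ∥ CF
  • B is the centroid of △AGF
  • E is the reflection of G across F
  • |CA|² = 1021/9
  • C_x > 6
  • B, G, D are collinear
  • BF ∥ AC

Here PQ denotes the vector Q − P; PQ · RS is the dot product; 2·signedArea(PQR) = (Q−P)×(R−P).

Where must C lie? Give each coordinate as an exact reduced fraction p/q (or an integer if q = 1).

1. C_x = 20/3  [AB ∥ CF ∩ BF ∥ AC]
2. C_y = 0  [AB ∥ CF ∩ BF ∥ AC]
   → C = (20/3, 0)

C = (20/3, 0)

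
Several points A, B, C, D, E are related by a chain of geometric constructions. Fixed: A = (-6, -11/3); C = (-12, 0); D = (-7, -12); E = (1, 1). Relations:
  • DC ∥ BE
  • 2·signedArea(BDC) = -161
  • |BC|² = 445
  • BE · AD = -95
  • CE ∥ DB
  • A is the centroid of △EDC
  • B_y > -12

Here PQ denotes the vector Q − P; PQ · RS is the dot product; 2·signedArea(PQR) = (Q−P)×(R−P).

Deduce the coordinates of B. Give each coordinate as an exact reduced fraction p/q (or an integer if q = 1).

1. B_x = 6  [DC ∥ BE ∩ CE ∥ DB]
2. B_y = -11  [DC ∥ BE ∩ CE ∥ DB]
   → B = (6, -11)

B = (6, -11)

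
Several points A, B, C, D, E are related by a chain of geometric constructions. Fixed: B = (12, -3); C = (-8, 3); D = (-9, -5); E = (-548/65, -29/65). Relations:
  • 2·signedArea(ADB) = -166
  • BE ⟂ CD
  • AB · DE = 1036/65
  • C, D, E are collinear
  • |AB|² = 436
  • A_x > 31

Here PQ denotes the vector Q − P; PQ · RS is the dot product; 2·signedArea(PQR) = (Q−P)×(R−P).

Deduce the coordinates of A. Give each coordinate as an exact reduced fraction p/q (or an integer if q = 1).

A = (32, -9)

1. A_x = 32  [AB · DE = 1036/65 ∩ 2·signedArea(ADB) = -166]
2. A_y = -9  [AB · DE = 1036/65 ∩ 2·signedArea(ADB) = -166]
   → A = (32, -9)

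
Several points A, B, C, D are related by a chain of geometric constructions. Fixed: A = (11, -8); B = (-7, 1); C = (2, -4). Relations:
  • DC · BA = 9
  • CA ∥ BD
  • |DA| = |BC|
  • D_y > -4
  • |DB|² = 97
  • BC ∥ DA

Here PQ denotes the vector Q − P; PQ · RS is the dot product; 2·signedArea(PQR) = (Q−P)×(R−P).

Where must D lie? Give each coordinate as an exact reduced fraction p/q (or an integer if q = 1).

1. D_x = 2  [BC ∥ DA ∩ CA ∥ BD]
2. D_y = -3  [BC ∥ DA ∩ CA ∥ BD]
   → D = (2, -3)

D = (2, -3)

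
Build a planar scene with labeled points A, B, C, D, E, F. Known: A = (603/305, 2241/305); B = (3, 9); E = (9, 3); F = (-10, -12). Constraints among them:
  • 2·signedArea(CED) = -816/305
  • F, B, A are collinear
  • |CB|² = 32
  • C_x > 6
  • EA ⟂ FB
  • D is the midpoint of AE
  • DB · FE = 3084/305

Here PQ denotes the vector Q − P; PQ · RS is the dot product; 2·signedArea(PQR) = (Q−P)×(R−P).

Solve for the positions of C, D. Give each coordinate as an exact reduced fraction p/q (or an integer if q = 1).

C = (7, 5)
D = (1674/305, 1578/305)

1. D_x = 1674/305  [D is the midpoint of AE]
2. D_y = 1578/305  [D is the midpoint of AE]
   → D = (1674/305, 1578/305)
3. C_x = 7  [line -663/305·x + -1071/305·y + 9996/305 = 0 ∩ |CB|² = 32]
4. C_y = 5  [line -663/305·x + -1071/305·y + 9996/305 = 0 ∩ |CB|² = 32]
   → C = (7, 5)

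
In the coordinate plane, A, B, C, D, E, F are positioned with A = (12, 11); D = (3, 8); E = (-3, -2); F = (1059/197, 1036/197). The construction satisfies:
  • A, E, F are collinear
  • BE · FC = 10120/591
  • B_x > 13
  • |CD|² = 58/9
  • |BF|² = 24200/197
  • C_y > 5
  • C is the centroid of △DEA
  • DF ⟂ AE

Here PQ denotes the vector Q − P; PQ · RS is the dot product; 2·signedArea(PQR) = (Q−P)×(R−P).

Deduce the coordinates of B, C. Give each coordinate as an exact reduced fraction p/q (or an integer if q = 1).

1. C_x = 4  [C is the centroid of △DEA]
2. C_y = 17/3  [C is the centroid of △DEA]
   → C = (4, 17/3)
3. B_x = 2709/197  [line 271/197·x + -241/591·y + -2721/197 = 0 ∩ |BF|² = 24200/197]
4. B_y = 2466/197  [line 271/197·x + -241/591·y + -2721/197 = 0 ∩ |BF|² = 24200/197]
   → B = (2709/197, 2466/197)

B = (2709/197, 2466/197)
C = (4, 17/3)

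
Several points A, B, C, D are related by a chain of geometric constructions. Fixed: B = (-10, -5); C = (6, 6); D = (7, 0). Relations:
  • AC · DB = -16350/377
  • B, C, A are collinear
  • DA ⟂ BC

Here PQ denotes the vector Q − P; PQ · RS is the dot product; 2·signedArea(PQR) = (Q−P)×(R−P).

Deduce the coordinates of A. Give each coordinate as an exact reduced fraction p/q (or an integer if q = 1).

1. A_x = 1462/377  [B, C, A are collinear ∩ DA ⟂ BC]
2. A_y = 1712/377  [B, C, A are collinear ∩ DA ⟂ BC]
   → A = (1462/377, 1712/377)

A = (1462/377, 1712/377)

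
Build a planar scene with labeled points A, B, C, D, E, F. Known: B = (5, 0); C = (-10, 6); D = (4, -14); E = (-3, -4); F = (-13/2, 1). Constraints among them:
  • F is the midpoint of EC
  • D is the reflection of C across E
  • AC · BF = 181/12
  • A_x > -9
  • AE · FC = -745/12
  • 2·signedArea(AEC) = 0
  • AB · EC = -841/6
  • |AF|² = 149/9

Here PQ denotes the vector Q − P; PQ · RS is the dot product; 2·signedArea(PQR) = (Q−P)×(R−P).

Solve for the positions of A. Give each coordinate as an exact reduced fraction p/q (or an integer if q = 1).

1. A_x = -53/6  [2·signedArea(AEC) = 0 ∩ AB · EC = -841/6]
2. A_y = 13/3  [2·signedArea(AEC) = 0 ∩ AB · EC = -841/6]
   → A = (-53/6, 13/3)

A = (-53/6, 13/3)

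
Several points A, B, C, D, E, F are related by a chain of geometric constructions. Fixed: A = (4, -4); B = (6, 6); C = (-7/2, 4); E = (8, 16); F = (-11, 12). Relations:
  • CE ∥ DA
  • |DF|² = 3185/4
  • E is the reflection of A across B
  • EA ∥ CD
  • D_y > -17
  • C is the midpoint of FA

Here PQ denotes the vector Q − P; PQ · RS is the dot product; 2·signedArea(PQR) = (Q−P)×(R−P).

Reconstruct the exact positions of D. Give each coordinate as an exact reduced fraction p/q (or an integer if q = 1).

D = (-15/2, -16)

1. D_x = -15/2  [CE ∥ DA ∩ EA ∥ CD]
2. D_y = -16  [CE ∥ DA ∩ EA ∥ CD]
   → D = (-15/2, -16)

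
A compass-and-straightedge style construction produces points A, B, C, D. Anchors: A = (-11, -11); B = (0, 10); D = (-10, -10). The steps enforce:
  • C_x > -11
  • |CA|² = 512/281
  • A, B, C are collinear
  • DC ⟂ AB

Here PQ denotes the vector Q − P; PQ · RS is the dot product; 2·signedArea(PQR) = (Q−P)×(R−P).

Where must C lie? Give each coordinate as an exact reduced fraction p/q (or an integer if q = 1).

1. C_x = -2915/281  [A, B, C are collinear ∩ DC ⟂ AB]
2. C_y = -2755/281  [A, B, C are collinear ∩ DC ⟂ AB]
   → C = (-2915/281, -2755/281)

C = (-2915/281, -2755/281)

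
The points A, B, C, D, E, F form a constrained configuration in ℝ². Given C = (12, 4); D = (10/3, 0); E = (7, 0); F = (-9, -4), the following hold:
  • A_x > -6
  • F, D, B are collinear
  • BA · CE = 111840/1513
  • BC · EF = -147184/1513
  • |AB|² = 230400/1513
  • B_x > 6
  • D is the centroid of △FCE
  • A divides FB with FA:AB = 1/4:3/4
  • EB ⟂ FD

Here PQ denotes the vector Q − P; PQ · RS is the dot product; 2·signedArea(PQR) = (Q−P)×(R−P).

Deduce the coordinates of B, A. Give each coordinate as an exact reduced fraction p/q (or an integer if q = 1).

1. B_x = 10063/1513  [F, D, B are collinear ∩ EB ⟂ FD]
2. B_y = 1628/1513  [F, D, B are collinear ∩ EB ⟂ FD]
   → B = (10063/1513, 1628/1513)
3. A_x = -7697/1513  [A divides FB with FA:AB = 1/4:3/4]
4. A_y = -4132/1513  [A divides FB with FA:AB = 1/4:3/4]
   → A = (-7697/1513, -4132/1513)

A = (-7697/1513, -4132/1513)
B = (10063/1513, 1628/1513)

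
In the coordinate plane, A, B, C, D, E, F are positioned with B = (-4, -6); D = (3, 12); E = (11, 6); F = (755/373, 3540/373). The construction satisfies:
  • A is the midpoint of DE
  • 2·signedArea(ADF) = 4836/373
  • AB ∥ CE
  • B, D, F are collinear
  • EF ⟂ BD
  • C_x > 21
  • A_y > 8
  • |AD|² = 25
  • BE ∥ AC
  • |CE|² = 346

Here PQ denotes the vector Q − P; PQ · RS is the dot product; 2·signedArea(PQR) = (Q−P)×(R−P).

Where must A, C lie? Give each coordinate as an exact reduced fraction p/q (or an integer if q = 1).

1. A_x = 7  [A is the midpoint of DE]
2. A_y = 9  [A is the midpoint of DE]
   → A = (7, 9)
3. C_x = 22  [AB ∥ CE ∩ BE ∥ AC]
4. C_y = 21  [AB ∥ CE ∩ BE ∥ AC]
   → C = (22, 21)

A = (7, 9)
C = (22, 21)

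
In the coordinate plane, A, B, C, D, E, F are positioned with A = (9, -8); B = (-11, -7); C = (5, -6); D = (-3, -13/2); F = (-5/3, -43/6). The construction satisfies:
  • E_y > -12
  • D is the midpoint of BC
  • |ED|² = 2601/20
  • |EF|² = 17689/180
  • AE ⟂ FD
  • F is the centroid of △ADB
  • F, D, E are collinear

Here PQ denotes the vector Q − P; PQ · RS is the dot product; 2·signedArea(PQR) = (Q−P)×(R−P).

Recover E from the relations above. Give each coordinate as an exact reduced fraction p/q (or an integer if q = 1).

E = (36/5, -58/5)

1. E_x = 36/5  [F, D, E are collinear ∩ AE ⟂ FD]
2. E_y = -58/5  [F, D, E are collinear ∩ AE ⟂ FD]
   → E = (36/5, -58/5)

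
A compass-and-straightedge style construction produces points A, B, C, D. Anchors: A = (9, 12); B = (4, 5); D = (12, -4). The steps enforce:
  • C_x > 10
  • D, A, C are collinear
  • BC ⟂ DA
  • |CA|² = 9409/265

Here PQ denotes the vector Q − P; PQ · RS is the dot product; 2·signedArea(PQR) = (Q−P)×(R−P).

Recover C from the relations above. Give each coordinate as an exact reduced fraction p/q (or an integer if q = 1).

C = (2676/265, 1628/265)

1. C_x = 2676/265  [D, A, C are collinear ∩ BC ⟂ DA]
2. C_y = 1628/265  [D, A, C are collinear ∩ BC ⟂ DA]
   → C = (2676/265, 1628/265)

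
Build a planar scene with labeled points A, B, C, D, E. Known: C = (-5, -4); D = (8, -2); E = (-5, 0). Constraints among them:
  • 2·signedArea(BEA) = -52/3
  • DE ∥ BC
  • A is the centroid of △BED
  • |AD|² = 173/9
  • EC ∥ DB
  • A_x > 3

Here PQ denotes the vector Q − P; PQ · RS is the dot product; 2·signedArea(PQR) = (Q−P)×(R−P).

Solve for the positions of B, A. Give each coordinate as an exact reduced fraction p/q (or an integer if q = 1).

1. B_x = 8  [DE ∥ BC ∩ EC ∥ DB]
2. B_y = -6  [DE ∥ BC ∩ EC ∥ DB]
   → B = (8, -6)
3. A_x = 11/3  [A is the centroid of △BED]
4. A_y = -8/3  [A is the centroid of △BED]
   → A = (11/3, -8/3)

A = (11/3, -8/3)
B = (8, -6)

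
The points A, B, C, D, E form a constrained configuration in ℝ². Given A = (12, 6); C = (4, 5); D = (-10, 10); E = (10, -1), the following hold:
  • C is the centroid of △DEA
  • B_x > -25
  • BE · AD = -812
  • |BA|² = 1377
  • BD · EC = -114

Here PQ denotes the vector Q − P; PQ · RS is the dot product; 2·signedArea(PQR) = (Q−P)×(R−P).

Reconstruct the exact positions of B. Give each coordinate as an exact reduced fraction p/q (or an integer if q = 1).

1. B_x = -24  [BD · EC = -114 ∩ BE · AD = -812]
2. B_y = 15  [BD · EC = -114 ∩ BE · AD = -812]
   → B = (-24, 15)

B = (-24, 15)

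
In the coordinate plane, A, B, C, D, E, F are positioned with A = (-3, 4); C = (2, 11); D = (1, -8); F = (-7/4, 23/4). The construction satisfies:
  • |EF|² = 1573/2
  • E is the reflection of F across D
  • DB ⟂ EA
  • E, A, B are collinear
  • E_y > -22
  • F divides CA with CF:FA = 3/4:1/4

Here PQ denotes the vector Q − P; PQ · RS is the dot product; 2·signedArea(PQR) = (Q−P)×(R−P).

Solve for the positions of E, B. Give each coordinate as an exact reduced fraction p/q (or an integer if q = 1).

B = (1137/5669, -46540/5669)
E = (15/4, -87/4)

1. E_x = 15/4  [E is the reflection of F across D]
2. E_y = -87/4  [E is the reflection of F across D]
   → E = (15/4, -87/4)
3. B_x = 1137/5669  [E, A, B are collinear ∩ DB ⟂ EA]
4. B_y = -46540/5669  [E, A, B are collinear ∩ DB ⟂ EA]
   → B = (1137/5669, -46540/5669)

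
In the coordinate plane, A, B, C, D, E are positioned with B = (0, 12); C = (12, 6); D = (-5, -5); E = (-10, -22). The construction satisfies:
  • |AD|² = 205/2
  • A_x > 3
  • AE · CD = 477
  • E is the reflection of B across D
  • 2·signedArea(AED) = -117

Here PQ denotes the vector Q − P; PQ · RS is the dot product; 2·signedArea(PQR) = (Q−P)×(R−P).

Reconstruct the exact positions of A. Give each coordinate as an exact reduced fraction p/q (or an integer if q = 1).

A = (7/2, 1/2)

1. A_x = 7/2  [AE · CD = 477 ∩ 2·signedArea(AED) = -117]
2. A_y = 1/2  [AE · CD = 477 ∩ 2·signedArea(AED) = -117]
   → A = (7/2, 1/2)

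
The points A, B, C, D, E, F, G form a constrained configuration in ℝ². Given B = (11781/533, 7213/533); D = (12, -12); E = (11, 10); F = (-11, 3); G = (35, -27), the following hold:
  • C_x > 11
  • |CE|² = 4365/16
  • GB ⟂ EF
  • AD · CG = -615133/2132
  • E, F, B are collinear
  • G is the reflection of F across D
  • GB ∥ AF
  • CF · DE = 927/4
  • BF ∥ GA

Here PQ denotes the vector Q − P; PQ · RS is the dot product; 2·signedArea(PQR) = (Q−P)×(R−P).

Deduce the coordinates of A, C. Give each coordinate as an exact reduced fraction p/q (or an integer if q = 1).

A = (1011/533, -20005/533)
C = (47/4, -13/2)

1. A_x = 1011/533  [GB ∥ AF ∩ BF ∥ GA]
2. A_y = -20005/533  [GB ∥ AF ∩ BF ∥ GA]
   → A = (1011/533, -20005/533)
3. C_x = 47/4  [CF · DE = 927/4 ∩ AD · CG = -615133/2132]
4. C_y = -13/2  [CF · DE = 927/4 ∩ AD · CG = -615133/2132]
   → C = (47/4, -13/2)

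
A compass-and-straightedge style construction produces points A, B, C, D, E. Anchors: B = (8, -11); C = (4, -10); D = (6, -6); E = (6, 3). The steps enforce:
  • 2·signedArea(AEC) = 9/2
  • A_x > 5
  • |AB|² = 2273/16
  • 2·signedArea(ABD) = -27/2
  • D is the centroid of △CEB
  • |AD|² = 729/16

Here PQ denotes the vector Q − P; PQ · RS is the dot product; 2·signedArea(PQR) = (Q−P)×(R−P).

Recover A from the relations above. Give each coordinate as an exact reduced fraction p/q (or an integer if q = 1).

1. A_x = 6  [2·signedArea(ABD) = -27/2 ∩ 2·signedArea(AEC) = 9/2]
2. A_y = 3/4  [2·signedArea(ABD) = -27/2 ∩ 2·signedArea(AEC) = 9/2]
   → A = (6, 3/4)

A = (6, 3/4)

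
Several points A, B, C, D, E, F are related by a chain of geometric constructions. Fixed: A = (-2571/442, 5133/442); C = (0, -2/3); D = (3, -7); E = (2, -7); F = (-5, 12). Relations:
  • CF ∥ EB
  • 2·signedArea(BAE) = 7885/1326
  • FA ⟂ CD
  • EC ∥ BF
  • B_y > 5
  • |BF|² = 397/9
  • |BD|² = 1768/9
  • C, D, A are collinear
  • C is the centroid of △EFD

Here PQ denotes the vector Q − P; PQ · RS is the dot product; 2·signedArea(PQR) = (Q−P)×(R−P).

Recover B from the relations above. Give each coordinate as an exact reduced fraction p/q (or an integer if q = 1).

1. B_x = -3  [EC ∥ BF ∩ CF ∥ EB]
2. B_y = 17/3  [EC ∥ BF ∩ CF ∥ EB]
   → B = (-3, 17/3)

B = (-3, 17/3)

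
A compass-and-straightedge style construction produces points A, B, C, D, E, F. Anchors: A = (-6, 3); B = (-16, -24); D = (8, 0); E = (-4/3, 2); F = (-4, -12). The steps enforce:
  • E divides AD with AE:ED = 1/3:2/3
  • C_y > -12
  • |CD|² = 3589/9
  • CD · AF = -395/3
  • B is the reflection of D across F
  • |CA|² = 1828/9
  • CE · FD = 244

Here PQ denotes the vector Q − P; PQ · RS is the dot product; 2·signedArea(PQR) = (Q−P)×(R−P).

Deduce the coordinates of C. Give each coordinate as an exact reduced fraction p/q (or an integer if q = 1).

C = (-26/3, -11)

1. C_x = -26/3  [CE · FD = 244 ∩ CD · AF = -395/3]
2. C_y = -11  [CE · FD = 244 ∩ CD · AF = -395/3]
   → C = (-26/3, -11)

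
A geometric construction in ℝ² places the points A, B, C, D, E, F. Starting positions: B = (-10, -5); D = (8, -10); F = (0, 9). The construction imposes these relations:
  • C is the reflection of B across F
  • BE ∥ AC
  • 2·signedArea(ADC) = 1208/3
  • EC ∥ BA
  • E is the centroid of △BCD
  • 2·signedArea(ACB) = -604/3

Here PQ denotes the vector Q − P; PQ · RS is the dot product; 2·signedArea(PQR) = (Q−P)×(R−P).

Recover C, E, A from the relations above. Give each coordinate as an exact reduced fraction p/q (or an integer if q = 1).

A = (-8/3, 46/3)
C = (10, 23)
E = (8/3, 8/3)

1. C_x = 10  [C is the reflection of B across F]
2. C_y = 23  [C is the reflection of B across F]
   → C = (10, 23)
3. E_x = 8/3  [E is the centroid of △BCD]
4. E_y = 8/3  [E is the centroid of △BCD]
   → E = (8/3, 8/3)
5. A_x = -8/3  [BE ∥ AC ∩ EC ∥ BA]
6. A_y = 46/3  [BE ∥ AC ∩ EC ∥ BA]
   → A = (-8/3, 46/3)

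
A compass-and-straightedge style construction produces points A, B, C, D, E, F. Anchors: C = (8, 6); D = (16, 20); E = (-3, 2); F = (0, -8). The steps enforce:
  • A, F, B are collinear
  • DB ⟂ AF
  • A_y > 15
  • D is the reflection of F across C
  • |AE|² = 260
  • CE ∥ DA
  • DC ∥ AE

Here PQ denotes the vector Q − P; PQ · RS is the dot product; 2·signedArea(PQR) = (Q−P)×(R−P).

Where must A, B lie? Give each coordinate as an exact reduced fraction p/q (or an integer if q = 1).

A = (5, 16)
B = (3760/601, 13240/601)

1. A_x = 5  [DC ∥ AE ∩ CE ∥ DA]
2. A_y = 16  [DC ∥ AE ∩ CE ∥ DA]
   → A = (5, 16)
3. B_x = 3760/601  [A, F, B are collinear ∩ DB ⟂ AF]
4. B_y = 13240/601  [A, F, B are collinear ∩ DB ⟂ AF]
   → B = (3760/601, 13240/601)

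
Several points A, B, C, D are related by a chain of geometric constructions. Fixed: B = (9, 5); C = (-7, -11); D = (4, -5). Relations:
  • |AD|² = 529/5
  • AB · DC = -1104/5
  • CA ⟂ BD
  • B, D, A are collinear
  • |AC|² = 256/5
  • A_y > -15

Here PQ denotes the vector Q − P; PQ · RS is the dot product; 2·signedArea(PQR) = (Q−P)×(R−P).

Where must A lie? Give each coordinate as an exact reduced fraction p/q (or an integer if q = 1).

1. A_x = -3/5  [B, D, A are collinear ∩ CA ⟂ BD]
2. A_y = -71/5  [B, D, A are collinear ∩ CA ⟂ BD]
   → A = (-3/5, -71/5)

A = (-3/5, -71/5)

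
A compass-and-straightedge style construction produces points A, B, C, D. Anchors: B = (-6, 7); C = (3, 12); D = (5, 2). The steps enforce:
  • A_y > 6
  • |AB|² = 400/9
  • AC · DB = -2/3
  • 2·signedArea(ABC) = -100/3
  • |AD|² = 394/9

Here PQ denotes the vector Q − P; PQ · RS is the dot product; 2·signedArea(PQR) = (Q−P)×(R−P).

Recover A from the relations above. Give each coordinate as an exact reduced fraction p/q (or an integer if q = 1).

1. A_x = 2/3  [AC · DB = -2/3 ∩ 2·signedArea(ABC) = -100/3]
2. A_y = 7  [AC · DB = -2/3 ∩ 2·signedArea(ABC) = -100/3]
   → A = (2/3, 7)

A = (2/3, 7)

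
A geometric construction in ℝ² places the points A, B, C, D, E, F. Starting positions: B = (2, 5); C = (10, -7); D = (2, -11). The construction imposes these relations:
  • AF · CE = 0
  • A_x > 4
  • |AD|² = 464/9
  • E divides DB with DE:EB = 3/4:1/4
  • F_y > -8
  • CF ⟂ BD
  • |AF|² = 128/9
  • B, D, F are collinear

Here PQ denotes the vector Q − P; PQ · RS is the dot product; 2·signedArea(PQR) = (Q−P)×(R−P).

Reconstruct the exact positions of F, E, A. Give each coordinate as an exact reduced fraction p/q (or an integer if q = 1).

A = (14/3, -13/3)
E = (2, 1)
F = (2, -7)

1. F_x = 2  [B, D, F are collinear ∩ CF ⟂ BD]
2. F_y = -7  [B, D, F are collinear ∩ CF ⟂ BD]
   → F = (2, -7)
3. E_x = 2  [E divides DB with DE:EB = 3/4:1/4]
4. E_y = 1  [E divides DB with DE:EB = 3/4:1/4]
   → E = (2, 1)
5. A_x = 14/3  [line 8·x + -8·y + -72 = 0 ∩ |AD|² = 464/9]
6. A_y = -13/3  [line 8·x + -8·y + -72 = 0 ∩ |AD|² = 464/9]
   → A = (14/3, -13/3)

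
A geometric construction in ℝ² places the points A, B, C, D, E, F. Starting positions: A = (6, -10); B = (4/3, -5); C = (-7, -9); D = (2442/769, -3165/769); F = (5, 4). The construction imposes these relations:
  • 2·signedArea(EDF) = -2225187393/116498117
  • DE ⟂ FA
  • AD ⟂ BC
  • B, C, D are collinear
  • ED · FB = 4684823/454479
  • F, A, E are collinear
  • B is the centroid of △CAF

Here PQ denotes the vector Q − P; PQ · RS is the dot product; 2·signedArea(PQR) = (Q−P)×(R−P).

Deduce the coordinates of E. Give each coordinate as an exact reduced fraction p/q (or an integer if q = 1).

1. E_x = 843436/151493  [F, A, E are collinear ∩ DE ⟂ FA]
2. E_y = -597622/151493  [F, A, E are collinear ∩ DE ⟂ FA]
   → E = (843436/151493, -597622/151493)

E = (843436/151493, -597622/151493)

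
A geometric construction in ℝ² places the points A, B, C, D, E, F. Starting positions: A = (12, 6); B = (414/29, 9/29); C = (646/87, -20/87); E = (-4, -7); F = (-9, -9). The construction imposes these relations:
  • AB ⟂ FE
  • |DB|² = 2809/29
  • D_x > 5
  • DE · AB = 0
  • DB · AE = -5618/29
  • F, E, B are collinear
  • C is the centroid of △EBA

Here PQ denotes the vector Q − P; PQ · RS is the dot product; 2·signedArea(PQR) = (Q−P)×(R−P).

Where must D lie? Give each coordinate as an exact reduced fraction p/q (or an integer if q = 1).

D = (149/29, -97/29)

1. D_x = 149/29  [DE · AB = 0 ∩ DB · AE = -5618/29]
2. D_y = -97/29  [DE · AB = 0 ∩ DB · AE = -5618/29]
   → D = (149/29, -97/29)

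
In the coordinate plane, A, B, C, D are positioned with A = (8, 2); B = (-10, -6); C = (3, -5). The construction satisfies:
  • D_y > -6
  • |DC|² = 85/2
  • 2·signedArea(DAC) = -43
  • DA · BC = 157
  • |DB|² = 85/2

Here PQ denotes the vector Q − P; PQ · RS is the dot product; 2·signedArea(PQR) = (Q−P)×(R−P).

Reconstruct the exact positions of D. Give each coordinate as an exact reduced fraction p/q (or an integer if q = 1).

1. D_x = -7/2  [2·signedArea(DAC) = -43 ∩ DA · BC = 157]
2. D_y = -11/2  [2·signedArea(DAC) = -43 ∩ DA · BC = 157]
   → D = (-7/2, -11/2)

D = (-7/2, -11/2)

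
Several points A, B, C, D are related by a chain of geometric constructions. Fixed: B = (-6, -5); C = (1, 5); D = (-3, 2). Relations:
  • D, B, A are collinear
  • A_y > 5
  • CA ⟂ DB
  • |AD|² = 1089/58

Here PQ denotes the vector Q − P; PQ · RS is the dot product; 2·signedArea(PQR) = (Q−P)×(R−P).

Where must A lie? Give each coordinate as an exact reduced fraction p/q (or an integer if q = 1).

1. A_x = -75/58  [D, B, A are collinear ∩ CA ⟂ DB]
2. A_y = 347/58  [D, B, A are collinear ∩ CA ⟂ DB]
   → A = (-75/58, 347/58)

A = (-75/58, 347/58)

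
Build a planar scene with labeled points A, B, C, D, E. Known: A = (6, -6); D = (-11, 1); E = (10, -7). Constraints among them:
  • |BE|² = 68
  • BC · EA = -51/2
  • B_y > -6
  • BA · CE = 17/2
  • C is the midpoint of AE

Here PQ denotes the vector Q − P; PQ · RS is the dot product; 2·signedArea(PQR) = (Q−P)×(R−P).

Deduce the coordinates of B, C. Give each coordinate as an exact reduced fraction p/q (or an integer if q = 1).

B = (2, -5)
C = (8, -13/2)

1. C_x = 8  [C is the midpoint of AE]
2. C_y = -13/2  [C is the midpoint of AE]
   → C = (8, -13/2)
3. B_x = 2  [line -2·x + 1/2·y + 13/2 = 0 ∩ |BE|² = 68]
4. B_y = -5  [line -2·x + 1/2·y + 13/2 = 0 ∩ |BE|² = 68]
   → B = (2, -5)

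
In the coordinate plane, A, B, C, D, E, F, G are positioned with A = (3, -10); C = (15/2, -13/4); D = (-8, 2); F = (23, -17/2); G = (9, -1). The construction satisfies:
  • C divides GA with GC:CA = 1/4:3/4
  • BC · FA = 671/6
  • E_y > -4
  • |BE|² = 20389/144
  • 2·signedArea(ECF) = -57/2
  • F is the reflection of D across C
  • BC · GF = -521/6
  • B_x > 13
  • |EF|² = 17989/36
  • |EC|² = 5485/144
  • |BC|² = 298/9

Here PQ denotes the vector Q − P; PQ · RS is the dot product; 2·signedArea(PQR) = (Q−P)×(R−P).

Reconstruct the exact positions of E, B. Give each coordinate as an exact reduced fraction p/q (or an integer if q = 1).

B = (79/6, -17/4)
E = (4/3, -3)

1. E_x = 4/3  [line 21/4·x + 31/2·y + 79/2 = 0 ∩ |EC|² = 5485/144]
2. E_y = -3  [line 21/4·x + 31/2·y + 79/2 = 0 ∩ |EC|² = 5485/144]
   → E = (4/3, -3)
3. B_x = 79/6  [BC · GF = -521/6 ∩ BC · FA = 671/6]
4. B_y = -17/4  [BC · GF = -521/6 ∩ BC · FA = 671/6]
   → B = (79/6, -17/4)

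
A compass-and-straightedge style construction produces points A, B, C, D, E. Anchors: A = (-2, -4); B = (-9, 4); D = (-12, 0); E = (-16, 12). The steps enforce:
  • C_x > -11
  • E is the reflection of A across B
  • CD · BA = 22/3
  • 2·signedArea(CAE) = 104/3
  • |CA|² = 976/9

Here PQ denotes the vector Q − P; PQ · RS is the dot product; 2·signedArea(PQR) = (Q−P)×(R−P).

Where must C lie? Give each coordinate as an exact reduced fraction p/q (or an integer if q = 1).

C = (-10, 8/3)

1. C_x = -10  [2·signedArea(CAE) = 104/3 ∩ CD · BA = 22/3]
2. C_y = 8/3  [2·signedArea(CAE) = 104/3 ∩ CD · BA = 22/3]
   → C = (-10, 8/3)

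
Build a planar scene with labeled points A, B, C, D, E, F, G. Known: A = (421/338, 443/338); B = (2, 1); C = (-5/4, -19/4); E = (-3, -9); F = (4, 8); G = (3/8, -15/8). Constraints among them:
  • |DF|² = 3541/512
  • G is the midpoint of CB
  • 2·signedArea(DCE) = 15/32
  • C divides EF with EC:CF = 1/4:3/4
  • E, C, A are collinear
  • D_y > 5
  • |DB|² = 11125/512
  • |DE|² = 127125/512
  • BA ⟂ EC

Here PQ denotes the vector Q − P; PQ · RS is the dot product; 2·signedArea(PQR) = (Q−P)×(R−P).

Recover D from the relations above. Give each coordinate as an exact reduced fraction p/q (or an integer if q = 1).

D = (99/32, 177/32)

1. D_x = 99/32  [line 17/4·x + -7/4·y + -111/32 = 0 ∩ |DE|² = 127125/512]
2. D_y = 177/32  [line 17/4·x + -7/4·y + -111/32 = 0 ∩ |DE|² = 127125/512]
   → D = (99/32, 177/32)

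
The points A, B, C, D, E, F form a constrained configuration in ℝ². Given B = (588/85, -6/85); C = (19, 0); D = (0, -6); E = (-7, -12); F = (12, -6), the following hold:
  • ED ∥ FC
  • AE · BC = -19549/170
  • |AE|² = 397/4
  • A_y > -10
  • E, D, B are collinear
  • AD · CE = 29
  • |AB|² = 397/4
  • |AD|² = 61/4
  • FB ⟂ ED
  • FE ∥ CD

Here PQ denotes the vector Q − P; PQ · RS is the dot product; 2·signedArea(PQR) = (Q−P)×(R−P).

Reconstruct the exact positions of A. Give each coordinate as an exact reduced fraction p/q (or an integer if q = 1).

A = (5/2, -9)

1. A_x = 5/2  [AD · CE = 29 ∩ AE · BC = -19549/170]
2. A_y = -9  [AD · CE = 29 ∩ AE · BC = -19549/170]
   → A = (5/2, -9)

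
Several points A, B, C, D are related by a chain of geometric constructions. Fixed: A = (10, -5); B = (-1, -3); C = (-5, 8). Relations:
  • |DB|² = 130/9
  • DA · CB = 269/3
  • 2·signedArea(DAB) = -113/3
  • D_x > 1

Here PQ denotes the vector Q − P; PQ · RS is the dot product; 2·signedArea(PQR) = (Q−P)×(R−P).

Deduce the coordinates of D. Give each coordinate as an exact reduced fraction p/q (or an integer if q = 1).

D = (4/3, 0)

1. D_x = 4/3  [DA · CB = 269/3 ∩ 2·signedArea(DAB) = -113/3]
2. D_y = 0  [DA · CB = 269/3 ∩ 2·signedArea(DAB) = -113/3]
   → D = (4/3, 0)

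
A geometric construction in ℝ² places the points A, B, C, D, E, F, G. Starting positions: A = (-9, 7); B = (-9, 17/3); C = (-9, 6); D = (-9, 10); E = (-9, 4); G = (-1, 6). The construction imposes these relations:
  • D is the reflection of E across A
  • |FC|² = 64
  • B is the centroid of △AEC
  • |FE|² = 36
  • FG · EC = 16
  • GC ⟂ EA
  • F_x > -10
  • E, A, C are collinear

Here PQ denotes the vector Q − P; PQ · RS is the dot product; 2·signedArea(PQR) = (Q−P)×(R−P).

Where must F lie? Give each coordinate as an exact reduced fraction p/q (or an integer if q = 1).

1. F_y = -2  [FG · EC = 16]
2. F_x = -9  [|FE|² = 36]
   → F = (-9, -2)

F = (-9, -2)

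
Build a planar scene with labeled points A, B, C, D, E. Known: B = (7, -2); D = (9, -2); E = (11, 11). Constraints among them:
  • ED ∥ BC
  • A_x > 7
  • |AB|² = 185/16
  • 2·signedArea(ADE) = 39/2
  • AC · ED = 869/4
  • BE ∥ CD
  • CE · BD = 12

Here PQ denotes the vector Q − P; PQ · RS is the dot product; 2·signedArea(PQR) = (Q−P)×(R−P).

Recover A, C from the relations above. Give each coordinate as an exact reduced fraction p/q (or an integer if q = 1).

1. A_x = 8  [line -13·x + 2·y + 203/2 = 0 ∩ |AB|² = 185/16]
2. A_y = 5/4  [line -13·x + 2·y + 203/2 = 0 ∩ |AB|² = 185/16]
   → A = (8, 5/4)
3. C_x = 5  [AC · ED = 869/4 ∩ BE ∥ CD]
4. C_y = -15  [AC · ED = 869/4 ∩ BE ∥ CD]
   → C = (5, -15)

A = (8, 5/4)
C = (5, -15)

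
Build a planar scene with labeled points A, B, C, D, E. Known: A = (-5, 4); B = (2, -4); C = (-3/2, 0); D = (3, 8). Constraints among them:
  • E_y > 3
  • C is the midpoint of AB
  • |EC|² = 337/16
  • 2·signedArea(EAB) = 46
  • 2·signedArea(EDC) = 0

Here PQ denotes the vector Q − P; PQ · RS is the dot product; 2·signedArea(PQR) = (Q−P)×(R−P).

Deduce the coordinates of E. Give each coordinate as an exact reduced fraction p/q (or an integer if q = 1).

E = (3/4, 4)

1. E_x = 3/4  [2·signedArea(EDC) = 0 ∩ 2·signedArea(EAB) = 46]
2. E_y = 4  [2·signedArea(EDC) = 0 ∩ 2·signedArea(EAB) = 46]
   → E = (3/4, 4)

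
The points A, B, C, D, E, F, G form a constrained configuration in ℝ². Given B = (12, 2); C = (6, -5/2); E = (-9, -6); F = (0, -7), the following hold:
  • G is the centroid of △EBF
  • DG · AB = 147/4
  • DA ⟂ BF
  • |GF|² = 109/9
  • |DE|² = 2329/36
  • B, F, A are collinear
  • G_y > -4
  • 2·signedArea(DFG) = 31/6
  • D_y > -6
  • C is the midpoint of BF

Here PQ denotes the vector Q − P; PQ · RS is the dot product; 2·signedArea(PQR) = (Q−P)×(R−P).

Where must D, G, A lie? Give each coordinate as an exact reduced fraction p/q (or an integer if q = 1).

1. G_x = 1  [G is the centroid of △EBF]
2. G_y = -11/3  [G is the centroid of △EBF]
   → G = (1, -11/3)
3. D_x = -1  [line -10/3·x + 1·y + 11/6 = 0 ∩ |DE|² = 2329/36]
4. D_y = -31/6  [line -10/3·x + 1·y + 11/6 = 0 ∩ |DE|² = 2329/36]
   → D = (-1, -31/6)
5. A_x = 6/25  [DG · AB = 147/4 ∩ B, F, A are collinear]
6. A_y = -341/50  [DG · AB = 147/4 ∩ B, F, A are collinear]
   → A = (6/25, -341/50)

A = (6/25, -341/50)
D = (-1, -31/6)
G = (1, -11/3)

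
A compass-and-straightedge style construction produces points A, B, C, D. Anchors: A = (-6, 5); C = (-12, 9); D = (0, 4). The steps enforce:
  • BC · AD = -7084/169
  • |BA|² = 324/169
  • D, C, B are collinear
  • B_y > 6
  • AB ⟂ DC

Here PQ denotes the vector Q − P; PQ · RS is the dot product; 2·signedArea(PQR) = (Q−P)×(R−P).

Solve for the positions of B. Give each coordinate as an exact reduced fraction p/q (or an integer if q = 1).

B = (-924/169, 1061/169)

1. B_x = -924/169  [D, C, B are collinear ∩ AB ⟂ DC]
2. B_y = 1061/169  [D, C, B are collinear ∩ AB ⟂ DC]
   → B = (-924/169, 1061/169)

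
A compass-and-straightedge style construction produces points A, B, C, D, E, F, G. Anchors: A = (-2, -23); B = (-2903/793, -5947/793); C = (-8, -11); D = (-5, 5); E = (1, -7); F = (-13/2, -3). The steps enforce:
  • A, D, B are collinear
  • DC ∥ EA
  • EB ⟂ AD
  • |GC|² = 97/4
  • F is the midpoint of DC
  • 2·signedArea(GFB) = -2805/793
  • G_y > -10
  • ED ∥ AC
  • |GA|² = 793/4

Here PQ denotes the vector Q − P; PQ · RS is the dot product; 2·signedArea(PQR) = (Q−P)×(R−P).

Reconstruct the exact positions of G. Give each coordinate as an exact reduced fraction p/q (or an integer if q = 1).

G = (-7/2, -9)

1. G_x = -7/2  [line 3568/793·x + 4503/1586·y + 65503/1586 = 0 ∩ |GA|² = 793/4]
2. G_y = -9  [line 3568/793·x + 4503/1586·y + 65503/1586 = 0 ∩ |GA|² = 793/4]
   → G = (-7/2, -9)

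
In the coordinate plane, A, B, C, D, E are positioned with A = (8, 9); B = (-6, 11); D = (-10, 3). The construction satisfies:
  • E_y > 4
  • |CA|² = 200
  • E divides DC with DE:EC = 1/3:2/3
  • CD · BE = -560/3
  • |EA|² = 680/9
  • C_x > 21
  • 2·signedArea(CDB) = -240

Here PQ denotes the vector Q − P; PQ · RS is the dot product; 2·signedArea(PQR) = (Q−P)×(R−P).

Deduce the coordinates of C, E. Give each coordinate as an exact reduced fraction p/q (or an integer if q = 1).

1. C_x = 22  [line -8·x + 4·y + 148 = 0 ∩ |CA|² = 200]
2. C_y = 7  [line -8·x + 4·y + 148 = 0 ∩ |CA|² = 200]
   → C = (22, 7)
3. E_x = 2/3  [E divides DC with DE:EC = 1/3:2/3]
4. E_y = 13/3  [E divides DC with DE:EC = 1/3:2/3]
   → E = (2/3, 13/3)

C = (22, 7)
E = (2/3, 13/3)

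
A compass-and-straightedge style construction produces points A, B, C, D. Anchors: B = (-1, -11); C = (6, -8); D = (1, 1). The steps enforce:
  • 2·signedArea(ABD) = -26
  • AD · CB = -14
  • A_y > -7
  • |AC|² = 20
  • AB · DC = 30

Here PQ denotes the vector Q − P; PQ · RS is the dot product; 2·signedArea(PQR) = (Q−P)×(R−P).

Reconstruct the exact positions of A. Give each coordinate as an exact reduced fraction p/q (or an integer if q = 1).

1. A_x = 2  [AD · CB = -14 ∩ 2·signedArea(ABD) = -26]
2. A_y = -6  [AD · CB = -14 ∩ 2·signedArea(ABD) = -26]
   → A = (2, -6)

A = (2, -6)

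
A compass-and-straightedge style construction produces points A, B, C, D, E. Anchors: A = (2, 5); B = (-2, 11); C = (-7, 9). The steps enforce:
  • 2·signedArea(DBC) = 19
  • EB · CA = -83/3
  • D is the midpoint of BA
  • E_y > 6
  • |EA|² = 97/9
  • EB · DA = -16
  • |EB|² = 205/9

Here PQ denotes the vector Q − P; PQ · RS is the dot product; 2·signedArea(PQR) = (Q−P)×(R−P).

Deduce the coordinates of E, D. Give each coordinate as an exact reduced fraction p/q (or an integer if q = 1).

D = (0, 8)
E = (-1, 19/3)

1. E_x = -1  [line -9·x + 4·y + -103/3 = 0 ∩ |EA|² = 97/9]
2. E_y = 19/3  [line -9·x + 4·y + -103/3 = 0 ∩ |EA|² = 97/9]
   → E = (-1, 19/3)
3. D_x = 0  [D is the midpoint of BA]
4. D_y = 8  [D is the midpoint of BA]
   → D = (0, 8)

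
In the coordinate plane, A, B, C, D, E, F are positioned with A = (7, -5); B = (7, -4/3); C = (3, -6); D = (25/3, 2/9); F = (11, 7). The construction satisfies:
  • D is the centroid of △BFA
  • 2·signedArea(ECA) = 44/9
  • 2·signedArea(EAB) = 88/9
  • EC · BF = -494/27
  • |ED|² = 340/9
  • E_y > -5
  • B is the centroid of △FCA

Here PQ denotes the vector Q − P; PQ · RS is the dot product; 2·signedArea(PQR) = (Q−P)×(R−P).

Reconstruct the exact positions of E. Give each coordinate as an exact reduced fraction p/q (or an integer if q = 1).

E = (13/3, -40/9)

1. E_x = 13/3  [2·signedArea(EAB) = 88/9 ∩ 2·signedArea(ECA) = 44/9]
2. E_y = -40/9  [2·signedArea(EAB) = 88/9 ∩ 2·signedArea(ECA) = 44/9]
   → E = (13/3, -40/9)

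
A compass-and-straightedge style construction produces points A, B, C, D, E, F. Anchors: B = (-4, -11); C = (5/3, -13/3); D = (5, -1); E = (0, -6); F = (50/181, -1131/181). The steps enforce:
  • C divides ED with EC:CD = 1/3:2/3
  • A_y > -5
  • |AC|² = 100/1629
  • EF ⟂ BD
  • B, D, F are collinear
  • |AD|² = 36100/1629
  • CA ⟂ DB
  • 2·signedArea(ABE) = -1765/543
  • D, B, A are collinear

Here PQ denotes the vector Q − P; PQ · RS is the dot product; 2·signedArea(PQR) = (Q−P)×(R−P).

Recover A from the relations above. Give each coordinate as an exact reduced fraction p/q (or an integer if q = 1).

1. A_x = 335/181  [D, B, A are collinear ∩ CA ⟂ DB]
2. A_y = -2443/543  [D, B, A are collinear ∩ CA ⟂ DB]
   → A = (335/181, -2443/543)

A = (335/181, -2443/543)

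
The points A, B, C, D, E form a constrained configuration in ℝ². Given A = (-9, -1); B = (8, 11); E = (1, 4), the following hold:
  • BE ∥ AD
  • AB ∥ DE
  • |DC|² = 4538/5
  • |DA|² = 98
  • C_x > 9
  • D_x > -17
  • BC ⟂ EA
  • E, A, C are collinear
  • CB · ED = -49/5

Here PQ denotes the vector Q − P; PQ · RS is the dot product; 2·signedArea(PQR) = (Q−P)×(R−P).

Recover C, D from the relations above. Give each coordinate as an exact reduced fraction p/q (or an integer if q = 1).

1. C_x = 47/5  [E, A, C are collinear ∩ BC ⟂ EA]
2. C_y = 41/5  [E, A, C are collinear ∩ BC ⟂ EA]
   → C = (47/5, 41/5)
3. D_x = -16  [AB ∥ DE ∩ BE ∥ AD]
4. D_y = -8  [AB ∥ DE ∩ BE ∥ AD]
   → D = (-16, -8)

C = (47/5, 41/5)
D = (-16, -8)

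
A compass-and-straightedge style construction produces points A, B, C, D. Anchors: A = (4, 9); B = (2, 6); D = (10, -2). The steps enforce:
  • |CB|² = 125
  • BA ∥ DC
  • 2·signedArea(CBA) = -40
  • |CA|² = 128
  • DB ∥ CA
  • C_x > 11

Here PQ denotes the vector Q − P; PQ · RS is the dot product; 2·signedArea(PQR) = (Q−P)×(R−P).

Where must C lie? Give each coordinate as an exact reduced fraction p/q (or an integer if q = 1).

1. C_x = 12  [DB ∥ CA ∩ BA ∥ DC]
2. C_y = 1  [DB ∥ CA ∩ BA ∥ DC]
   → C = (12, 1)

C = (12, 1)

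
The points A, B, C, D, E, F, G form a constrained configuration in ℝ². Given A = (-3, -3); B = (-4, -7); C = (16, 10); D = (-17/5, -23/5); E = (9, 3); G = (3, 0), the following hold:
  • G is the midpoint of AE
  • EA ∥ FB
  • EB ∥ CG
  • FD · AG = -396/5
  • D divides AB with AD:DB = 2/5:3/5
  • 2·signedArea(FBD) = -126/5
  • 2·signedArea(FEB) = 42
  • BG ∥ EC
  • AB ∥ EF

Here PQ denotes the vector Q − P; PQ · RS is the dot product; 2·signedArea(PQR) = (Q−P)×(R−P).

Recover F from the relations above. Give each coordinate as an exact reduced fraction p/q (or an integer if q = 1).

1. F_x = 8  [EA ∥ FB ∩ AB ∥ EF]
2. F_y = -1  [EA ∥ FB ∩ AB ∥ EF]
   → F = (8, -1)

F = (8, -1)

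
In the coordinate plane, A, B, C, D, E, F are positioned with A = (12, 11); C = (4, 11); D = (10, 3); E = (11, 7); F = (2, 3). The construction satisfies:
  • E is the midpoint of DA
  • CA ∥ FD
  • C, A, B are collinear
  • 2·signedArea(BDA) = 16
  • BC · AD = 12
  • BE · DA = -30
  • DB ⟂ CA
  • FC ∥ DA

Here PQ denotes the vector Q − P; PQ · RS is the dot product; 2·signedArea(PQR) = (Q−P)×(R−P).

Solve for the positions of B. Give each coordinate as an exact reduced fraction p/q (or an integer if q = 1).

B = (10, 11)

1. B_x = 10  [C, A, B are collinear ∩ DB ⟂ CA]
2. B_y = 11  [C, A, B are collinear ∩ DB ⟂ CA]
   → B = (10, 11)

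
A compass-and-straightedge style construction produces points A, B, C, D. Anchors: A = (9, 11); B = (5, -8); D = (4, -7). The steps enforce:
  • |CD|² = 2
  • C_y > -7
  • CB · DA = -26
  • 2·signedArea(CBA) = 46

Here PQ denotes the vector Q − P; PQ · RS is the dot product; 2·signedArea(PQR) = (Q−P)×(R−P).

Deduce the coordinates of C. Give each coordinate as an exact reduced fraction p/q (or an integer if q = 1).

1. C_x = 3  [CB · DA = -26 ∩ 2·signedArea(CBA) = 46]
2. C_y = -6  [CB · DA = -26 ∩ 2·signedArea(CBA) = 46]
   → C = (3, -6)

C = (3, -6)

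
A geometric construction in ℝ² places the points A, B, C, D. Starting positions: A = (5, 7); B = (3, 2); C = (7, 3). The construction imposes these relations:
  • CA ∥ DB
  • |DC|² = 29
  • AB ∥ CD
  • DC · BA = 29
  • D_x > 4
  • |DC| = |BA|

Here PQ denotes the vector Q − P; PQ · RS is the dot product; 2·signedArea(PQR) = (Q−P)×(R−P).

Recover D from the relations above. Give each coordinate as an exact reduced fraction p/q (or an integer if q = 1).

1. D_x = 5  [CA ∥ DB ∩ AB ∥ CD]
2. D_y = -2  [CA ∥ DB ∩ AB ∥ CD]
   → D = (5, -2)

D = (5, -2)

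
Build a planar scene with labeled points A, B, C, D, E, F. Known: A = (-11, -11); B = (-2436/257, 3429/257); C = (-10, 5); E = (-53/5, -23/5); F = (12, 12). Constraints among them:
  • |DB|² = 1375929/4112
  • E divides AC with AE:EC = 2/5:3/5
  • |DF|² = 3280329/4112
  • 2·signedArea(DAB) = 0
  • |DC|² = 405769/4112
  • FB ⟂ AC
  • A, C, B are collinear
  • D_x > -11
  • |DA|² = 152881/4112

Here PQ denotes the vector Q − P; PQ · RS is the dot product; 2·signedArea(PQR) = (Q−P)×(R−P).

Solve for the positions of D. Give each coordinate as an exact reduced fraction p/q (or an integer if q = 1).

D = (-10917/1028, -1263/257)

1. D_x = -10917/1028  [line -6256/257·x + 391/257·y + -64515/257 = 0 ∩ |DA|² = 152881/4112]
2. D_y = -1263/257  [line -6256/257·x + 391/257·y + -64515/257 = 0 ∩ |DA|² = 152881/4112]
   → D = (-10917/1028, -1263/257)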